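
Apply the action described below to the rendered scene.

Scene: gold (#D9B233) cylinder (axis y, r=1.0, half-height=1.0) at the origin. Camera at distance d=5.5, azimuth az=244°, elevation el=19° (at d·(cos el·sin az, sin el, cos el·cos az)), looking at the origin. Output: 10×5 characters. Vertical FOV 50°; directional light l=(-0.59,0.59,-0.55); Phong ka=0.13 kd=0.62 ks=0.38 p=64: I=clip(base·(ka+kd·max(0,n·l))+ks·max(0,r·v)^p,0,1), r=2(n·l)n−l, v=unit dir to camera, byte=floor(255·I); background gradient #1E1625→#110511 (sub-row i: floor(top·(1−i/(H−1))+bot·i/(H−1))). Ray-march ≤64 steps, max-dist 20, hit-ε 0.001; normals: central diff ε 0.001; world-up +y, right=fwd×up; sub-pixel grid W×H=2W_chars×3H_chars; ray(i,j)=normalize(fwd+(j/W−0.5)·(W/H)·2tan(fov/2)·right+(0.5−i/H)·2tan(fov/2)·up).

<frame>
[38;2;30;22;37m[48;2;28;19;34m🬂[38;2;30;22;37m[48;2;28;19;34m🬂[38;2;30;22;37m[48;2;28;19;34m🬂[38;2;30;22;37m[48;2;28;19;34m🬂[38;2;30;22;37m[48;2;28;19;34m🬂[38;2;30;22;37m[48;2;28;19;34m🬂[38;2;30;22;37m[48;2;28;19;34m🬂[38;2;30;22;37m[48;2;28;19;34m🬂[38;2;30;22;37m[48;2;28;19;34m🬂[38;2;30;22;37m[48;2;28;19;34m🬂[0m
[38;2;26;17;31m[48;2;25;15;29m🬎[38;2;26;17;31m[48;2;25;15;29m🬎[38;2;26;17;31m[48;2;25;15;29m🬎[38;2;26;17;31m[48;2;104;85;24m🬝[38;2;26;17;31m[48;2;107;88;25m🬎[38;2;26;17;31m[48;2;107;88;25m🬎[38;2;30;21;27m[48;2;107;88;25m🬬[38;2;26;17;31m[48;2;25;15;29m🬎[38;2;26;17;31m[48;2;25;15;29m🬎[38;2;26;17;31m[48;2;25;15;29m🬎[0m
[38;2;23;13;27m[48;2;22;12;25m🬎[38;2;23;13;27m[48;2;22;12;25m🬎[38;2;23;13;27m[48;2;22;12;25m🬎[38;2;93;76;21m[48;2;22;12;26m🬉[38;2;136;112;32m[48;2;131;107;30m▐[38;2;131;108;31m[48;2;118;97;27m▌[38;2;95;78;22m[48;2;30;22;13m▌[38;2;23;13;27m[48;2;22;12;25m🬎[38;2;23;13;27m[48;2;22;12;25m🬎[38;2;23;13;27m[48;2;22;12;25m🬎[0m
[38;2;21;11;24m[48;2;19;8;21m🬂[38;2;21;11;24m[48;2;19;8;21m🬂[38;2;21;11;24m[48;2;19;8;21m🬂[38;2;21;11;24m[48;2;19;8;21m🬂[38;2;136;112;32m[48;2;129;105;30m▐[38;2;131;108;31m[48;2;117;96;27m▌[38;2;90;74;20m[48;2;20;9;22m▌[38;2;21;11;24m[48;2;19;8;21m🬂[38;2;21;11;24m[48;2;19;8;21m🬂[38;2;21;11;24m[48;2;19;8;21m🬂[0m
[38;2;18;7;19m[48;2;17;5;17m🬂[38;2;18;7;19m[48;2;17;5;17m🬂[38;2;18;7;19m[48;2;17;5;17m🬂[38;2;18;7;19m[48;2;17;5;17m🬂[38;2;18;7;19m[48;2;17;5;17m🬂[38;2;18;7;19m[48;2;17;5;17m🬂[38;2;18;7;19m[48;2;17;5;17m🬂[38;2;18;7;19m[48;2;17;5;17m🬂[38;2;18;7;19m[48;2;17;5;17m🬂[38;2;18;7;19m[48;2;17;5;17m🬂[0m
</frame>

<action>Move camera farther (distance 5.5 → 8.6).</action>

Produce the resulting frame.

<frame>
[38;2;30;22;37m[48;2;28;19;34m🬂[38;2;30;22;37m[48;2;28;19;34m🬂[38;2;30;22;37m[48;2;28;19;34m🬂[38;2;30;22;37m[48;2;28;19;34m🬂[38;2;30;22;37m[48;2;28;19;34m🬂[38;2;30;22;37m[48;2;28;19;34m🬂[38;2;30;22;37m[48;2;28;19;34m🬂[38;2;30;22;37m[48;2;28;19;34m🬂[38;2;30;22;37m[48;2;28;19;34m🬂[38;2;30;22;37m[48;2;28;19;34m🬂[0m
[38;2;26;17;31m[48;2;25;15;29m🬎[38;2;26;17;31m[48;2;25;15;29m🬎[38;2;26;17;31m[48;2;25;15;29m🬎[38;2;26;17;31m[48;2;25;15;29m🬎[38;2;26;17;31m[48;2;25;15;29m🬎[38;2;26;17;31m[48;2;25;15;29m🬎[38;2;26;17;31m[48;2;25;15;29m🬎[38;2;26;17;31m[48;2;25;15;29m🬎[38;2;26;17;31m[48;2;25;15;29m🬎[38;2;26;17;31m[48;2;25;15;29m🬎[0m
[38;2;23;13;27m[48;2;22;12;25m🬎[38;2;23;13;27m[48;2;22;12;25m🬎[38;2;23;13;27m[48;2;22;12;25m🬎[38;2;23;13;27m[48;2;22;12;25m🬎[38;2;125;102;29m[48;2;23;13;26m▐[38;2;131;108;31m[48;2;105;86;24m🬓[38;2;23;13;27m[48;2;22;12;25m🬎[38;2;23;13;27m[48;2;22;12;25m🬎[38;2;23;13;27m[48;2;22;12;25m🬎[38;2;23;13;27m[48;2;22;12;25m🬎[0m
[38;2;21;11;24m[48;2;19;8;21m🬂[38;2;21;11;24m[48;2;19;8;21m🬂[38;2;21;11;24m[48;2;19;8;21m🬂[38;2;21;11;24m[48;2;19;8;21m🬂[38;2;134;110;31m[48;2;19;9;22m🬁[38;2;121;100;28m[48;2;19;8;21m🬆[38;2;21;11;24m[48;2;19;8;21m🬂[38;2;21;11;24m[48;2;19;8;21m🬂[38;2;21;11;24m[48;2;19;8;21m🬂[38;2;21;11;24m[48;2;19;8;21m🬂[0m
[38;2;18;7;19m[48;2;17;5;17m🬂[38;2;18;7;19m[48;2;17;5;17m🬂[38;2;18;7;19m[48;2;17;5;17m🬂[38;2;18;7;19m[48;2;17;5;17m🬂[38;2;18;7;19m[48;2;17;5;17m🬂[38;2;18;7;19m[48;2;17;5;17m🬂[38;2;18;7;19m[48;2;17;5;17m🬂[38;2;18;7;19m[48;2;17;5;17m🬂[38;2;18;7;19m[48;2;17;5;17m🬂[38;2;18;7;19m[48;2;17;5;17m🬂[0m
</frame>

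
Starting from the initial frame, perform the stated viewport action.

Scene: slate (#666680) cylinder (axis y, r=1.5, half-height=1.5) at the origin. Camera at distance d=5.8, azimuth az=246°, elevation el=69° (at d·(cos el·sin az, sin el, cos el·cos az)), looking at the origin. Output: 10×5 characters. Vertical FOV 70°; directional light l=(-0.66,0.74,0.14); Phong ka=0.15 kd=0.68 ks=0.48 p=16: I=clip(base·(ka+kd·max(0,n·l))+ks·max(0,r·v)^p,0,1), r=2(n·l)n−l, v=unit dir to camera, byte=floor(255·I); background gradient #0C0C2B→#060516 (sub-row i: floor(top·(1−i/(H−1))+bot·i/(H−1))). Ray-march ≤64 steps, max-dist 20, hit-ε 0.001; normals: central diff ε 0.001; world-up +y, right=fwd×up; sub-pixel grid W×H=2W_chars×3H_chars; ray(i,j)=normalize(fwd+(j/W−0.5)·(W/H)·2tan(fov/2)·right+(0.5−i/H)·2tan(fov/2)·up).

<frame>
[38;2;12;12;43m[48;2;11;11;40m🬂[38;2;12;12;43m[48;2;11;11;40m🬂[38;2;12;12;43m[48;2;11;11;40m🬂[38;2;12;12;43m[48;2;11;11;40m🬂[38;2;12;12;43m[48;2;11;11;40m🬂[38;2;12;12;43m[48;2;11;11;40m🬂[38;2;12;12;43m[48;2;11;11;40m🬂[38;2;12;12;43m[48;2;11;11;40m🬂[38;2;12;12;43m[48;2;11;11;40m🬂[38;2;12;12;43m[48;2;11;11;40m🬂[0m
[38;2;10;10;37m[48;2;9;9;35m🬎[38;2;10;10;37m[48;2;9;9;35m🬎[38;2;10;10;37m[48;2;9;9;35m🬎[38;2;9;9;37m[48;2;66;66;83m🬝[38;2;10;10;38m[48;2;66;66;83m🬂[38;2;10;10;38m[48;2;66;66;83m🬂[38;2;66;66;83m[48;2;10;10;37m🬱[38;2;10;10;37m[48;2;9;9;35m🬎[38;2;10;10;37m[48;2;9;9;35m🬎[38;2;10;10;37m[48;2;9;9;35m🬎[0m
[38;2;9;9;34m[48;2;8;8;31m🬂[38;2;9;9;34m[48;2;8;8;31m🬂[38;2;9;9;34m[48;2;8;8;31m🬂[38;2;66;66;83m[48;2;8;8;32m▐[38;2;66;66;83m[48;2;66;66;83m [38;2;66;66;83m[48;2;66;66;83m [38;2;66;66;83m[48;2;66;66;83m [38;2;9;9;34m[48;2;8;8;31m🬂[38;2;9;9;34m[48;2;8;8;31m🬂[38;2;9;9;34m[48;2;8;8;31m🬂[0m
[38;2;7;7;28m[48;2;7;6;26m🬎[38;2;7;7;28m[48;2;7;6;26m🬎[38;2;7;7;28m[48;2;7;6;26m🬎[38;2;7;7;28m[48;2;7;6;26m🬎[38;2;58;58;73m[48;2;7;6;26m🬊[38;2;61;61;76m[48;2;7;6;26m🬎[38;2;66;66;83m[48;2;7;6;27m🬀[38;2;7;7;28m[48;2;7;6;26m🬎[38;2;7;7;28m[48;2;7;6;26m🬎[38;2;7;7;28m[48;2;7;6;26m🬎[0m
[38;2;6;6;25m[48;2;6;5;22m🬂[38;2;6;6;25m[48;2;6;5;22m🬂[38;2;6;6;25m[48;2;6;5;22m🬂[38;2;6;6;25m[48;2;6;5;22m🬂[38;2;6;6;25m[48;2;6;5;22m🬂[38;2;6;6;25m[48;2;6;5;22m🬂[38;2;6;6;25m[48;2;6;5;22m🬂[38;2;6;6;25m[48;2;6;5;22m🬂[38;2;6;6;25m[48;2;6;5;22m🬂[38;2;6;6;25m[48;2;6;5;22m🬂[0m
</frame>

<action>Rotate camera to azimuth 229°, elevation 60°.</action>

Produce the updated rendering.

<frame>
[38;2;12;12;43m[48;2;11;11;40m🬂[38;2;12;12;43m[48;2;11;11;40m🬂[38;2;12;12;43m[48;2;11;11;40m🬂[38;2;12;12;43m[48;2;11;11;40m🬂[38;2;12;12;43m[48;2;11;11;40m🬂[38;2;12;12;43m[48;2;11;11;40m🬂[38;2;12;12;43m[48;2;11;11;40m🬂[38;2;12;12;43m[48;2;11;11;40m🬂[38;2;12;12;43m[48;2;11;11;40m🬂[38;2;12;12;43m[48;2;11;11;40m🬂[0m
[38;2;10;10;37m[48;2;9;9;35m🬎[38;2;10;10;37m[48;2;9;9;35m🬎[38;2;10;10;37m[48;2;9;9;35m🬎[38;2;9;9;37m[48;2;66;66;83m🬝[38;2;10;10;38m[48;2;66;66;83m🬂[38;2;10;10;38m[48;2;66;66;83m🬂[38;2;66;66;83m[48;2;10;10;37m🬱[38;2;10;10;37m[48;2;9;9;35m🬎[38;2;10;10;37m[48;2;9;9;35m🬎[38;2;10;10;37m[48;2;9;9;35m🬎[0m
[38;2;9;9;34m[48;2;8;8;31m🬂[38;2;9;9;34m[48;2;8;8;31m🬂[38;2;9;9;34m[48;2;8;8;31m🬂[38;2;66;66;83m[48;2;8;8;32m🬉[38;2;66;66;83m[48;2;66;66;83m [38;2;66;66;83m[48;2;66;66;83m [38;2;66;66;83m[48;2;8;8;31m🬝[38;2;9;9;34m[48;2;8;8;31m🬂[38;2;9;9;34m[48;2;8;8;31m🬂[38;2;9;9;34m[48;2;8;8;31m🬂[0m
[38;2;7;7;28m[48;2;7;6;26m🬎[38;2;7;7;28m[48;2;7;6;26m🬎[38;2;7;7;28m[48;2;7;6;26m🬎[38;2;7;7;28m[48;2;7;6;26m🬎[38;2;31;31;40m[48;2;10;9;25m🬉[38;2;53;53;67m[48;2;7;6;26m🬎[38;2;59;59;74m[48;2;7;6;27m🬀[38;2;7;7;28m[48;2;7;6;26m🬎[38;2;7;7;28m[48;2;7;6;26m🬎[38;2;7;7;28m[48;2;7;6;26m🬎[0m
[38;2;6;6;25m[48;2;6;5;22m🬂[38;2;6;6;25m[48;2;6;5;22m🬂[38;2;6;6;25m[48;2;6;5;22m🬂[38;2;6;6;25m[48;2;6;5;22m🬂[38;2;6;6;25m[48;2;6;5;22m🬂[38;2;6;6;25m[48;2;6;5;22m🬂[38;2;6;6;25m[48;2;6;5;22m🬂[38;2;6;6;25m[48;2;6;5;22m🬂[38;2;6;6;25m[48;2;6;5;22m🬂[38;2;6;6;25m[48;2;6;5;22m🬂[0m
</frame>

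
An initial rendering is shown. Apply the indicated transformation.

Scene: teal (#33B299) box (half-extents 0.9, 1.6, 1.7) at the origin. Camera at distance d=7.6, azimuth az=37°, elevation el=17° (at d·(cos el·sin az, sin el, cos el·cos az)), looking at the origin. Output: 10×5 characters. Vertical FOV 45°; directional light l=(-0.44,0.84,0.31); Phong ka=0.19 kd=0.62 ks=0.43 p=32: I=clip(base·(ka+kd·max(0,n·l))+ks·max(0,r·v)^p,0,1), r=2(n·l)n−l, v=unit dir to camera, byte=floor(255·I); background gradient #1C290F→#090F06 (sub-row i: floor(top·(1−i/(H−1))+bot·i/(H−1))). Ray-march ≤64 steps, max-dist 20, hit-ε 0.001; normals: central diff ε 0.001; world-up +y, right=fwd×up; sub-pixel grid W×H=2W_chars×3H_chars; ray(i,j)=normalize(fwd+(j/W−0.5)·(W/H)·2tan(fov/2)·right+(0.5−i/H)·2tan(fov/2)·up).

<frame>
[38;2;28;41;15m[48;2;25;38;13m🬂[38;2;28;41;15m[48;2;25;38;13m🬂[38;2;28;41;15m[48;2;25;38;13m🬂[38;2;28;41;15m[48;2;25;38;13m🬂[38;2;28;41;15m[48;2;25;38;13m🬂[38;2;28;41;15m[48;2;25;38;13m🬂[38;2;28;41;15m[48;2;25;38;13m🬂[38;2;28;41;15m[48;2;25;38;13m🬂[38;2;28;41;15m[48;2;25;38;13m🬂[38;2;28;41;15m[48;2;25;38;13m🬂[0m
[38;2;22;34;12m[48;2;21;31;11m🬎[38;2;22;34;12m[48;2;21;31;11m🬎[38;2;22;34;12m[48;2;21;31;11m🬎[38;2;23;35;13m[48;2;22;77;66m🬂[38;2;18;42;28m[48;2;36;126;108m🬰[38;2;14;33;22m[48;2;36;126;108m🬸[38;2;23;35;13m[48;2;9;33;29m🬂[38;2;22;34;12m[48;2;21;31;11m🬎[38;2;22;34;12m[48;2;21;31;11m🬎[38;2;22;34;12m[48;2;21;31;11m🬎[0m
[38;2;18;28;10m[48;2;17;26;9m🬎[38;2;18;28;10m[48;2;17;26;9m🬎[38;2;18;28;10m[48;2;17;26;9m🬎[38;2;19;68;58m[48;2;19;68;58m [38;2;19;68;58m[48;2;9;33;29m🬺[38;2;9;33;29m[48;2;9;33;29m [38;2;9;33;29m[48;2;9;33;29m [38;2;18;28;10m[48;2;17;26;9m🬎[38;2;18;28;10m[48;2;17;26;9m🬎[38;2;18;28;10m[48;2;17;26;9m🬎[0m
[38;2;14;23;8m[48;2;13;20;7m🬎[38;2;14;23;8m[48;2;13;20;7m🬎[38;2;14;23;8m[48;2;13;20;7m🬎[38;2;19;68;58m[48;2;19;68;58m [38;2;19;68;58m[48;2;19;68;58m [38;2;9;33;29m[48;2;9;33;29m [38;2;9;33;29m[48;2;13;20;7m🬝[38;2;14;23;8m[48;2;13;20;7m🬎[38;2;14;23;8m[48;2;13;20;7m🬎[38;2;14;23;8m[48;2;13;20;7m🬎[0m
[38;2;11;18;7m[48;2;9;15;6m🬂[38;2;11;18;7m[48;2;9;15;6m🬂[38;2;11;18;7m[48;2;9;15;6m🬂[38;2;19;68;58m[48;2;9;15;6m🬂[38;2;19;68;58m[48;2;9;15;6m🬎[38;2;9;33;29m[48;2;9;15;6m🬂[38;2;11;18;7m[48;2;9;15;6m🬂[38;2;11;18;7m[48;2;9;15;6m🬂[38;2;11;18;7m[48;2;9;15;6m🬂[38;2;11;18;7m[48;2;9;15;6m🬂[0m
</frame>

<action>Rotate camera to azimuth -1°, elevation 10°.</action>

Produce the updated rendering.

<frame>
[38;2;28;41;15m[48;2;25;38;13m🬂[38;2;28;41;15m[48;2;25;38;13m🬂[38;2;28;41;15m[48;2;25;38;13m🬂[38;2;28;41;15m[48;2;25;38;13m🬂[38;2;28;41;15m[48;2;25;38;13m🬂[38;2;28;41;15m[48;2;25;38;13m🬂[38;2;28;41;15m[48;2;25;38;13m🬂[38;2;28;41;15m[48;2;25;38;13m🬂[38;2;28;41;15m[48;2;25;38;13m🬂[38;2;28;41;15m[48;2;25;38;13m🬂[0m
[38;2;22;34;12m[48;2;21;31;11m🬎[38;2;22;34;12m[48;2;21;31;11m🬎[38;2;22;34;12m[48;2;21;31;11m🬎[38;2;22;34;12m[48;2;21;31;11m🬎[38;2;23;35;13m[48;2;19;68;58m🬂[38;2;23;35;13m[48;2;19;68;58m🬂[38;2;19;68;58m[48;2;22;33;12m🬓[38;2;22;34;12m[48;2;21;31;11m🬎[38;2;22;34;12m[48;2;21;31;11m🬎[38;2;22;34;12m[48;2;21;31;11m🬎[0m
[38;2;18;28;10m[48;2;17;26;9m🬎[38;2;18;28;10m[48;2;17;26;9m🬎[38;2;18;28;10m[48;2;17;26;9m🬎[38;2;18;28;10m[48;2;17;26;9m🬎[38;2;19;68;58m[48;2;19;68;58m [38;2;19;68;58m[48;2;19;68;58m [38;2;19;68;58m[48;2;18;27;10m▌[38;2;18;28;10m[48;2;17;26;9m🬎[38;2;18;28;10m[48;2;17;26;9m🬎[38;2;18;28;10m[48;2;17;26;9m🬎[0m
[38;2;14;23;8m[48;2;13;20;7m🬎[38;2;14;23;8m[48;2;13;20;7m🬎[38;2;14;23;8m[48;2;13;20;7m🬎[38;2;14;23;8m[48;2;13;20;7m🬎[38;2;19;68;58m[48;2;19;68;58m [38;2;19;68;58m[48;2;19;68;58m [38;2;19;68;58m[48;2;14;22;8m▌[38;2;14;23;8m[48;2;13;20;7m🬎[38;2;14;23;8m[48;2;13;20;7m🬎[38;2;14;23;8m[48;2;13;20;7m🬎[0m
[38;2;11;18;7m[48;2;9;15;6m🬂[38;2;11;18;7m[48;2;9;15;6m🬂[38;2;11;18;7m[48;2;9;15;6m🬂[38;2;11;18;7m[48;2;9;15;6m🬂[38;2;19;68;58m[48;2;9;15;6m🬂[38;2;19;68;58m[48;2;9;15;6m🬂[38;2;19;68;58m[48;2;9;16;6m🬀[38;2;11;18;7m[48;2;9;15;6m🬂[38;2;11;18;7m[48;2;9;15;6m🬂[38;2;11;18;7m[48;2;9;15;6m🬂[0m
</frame>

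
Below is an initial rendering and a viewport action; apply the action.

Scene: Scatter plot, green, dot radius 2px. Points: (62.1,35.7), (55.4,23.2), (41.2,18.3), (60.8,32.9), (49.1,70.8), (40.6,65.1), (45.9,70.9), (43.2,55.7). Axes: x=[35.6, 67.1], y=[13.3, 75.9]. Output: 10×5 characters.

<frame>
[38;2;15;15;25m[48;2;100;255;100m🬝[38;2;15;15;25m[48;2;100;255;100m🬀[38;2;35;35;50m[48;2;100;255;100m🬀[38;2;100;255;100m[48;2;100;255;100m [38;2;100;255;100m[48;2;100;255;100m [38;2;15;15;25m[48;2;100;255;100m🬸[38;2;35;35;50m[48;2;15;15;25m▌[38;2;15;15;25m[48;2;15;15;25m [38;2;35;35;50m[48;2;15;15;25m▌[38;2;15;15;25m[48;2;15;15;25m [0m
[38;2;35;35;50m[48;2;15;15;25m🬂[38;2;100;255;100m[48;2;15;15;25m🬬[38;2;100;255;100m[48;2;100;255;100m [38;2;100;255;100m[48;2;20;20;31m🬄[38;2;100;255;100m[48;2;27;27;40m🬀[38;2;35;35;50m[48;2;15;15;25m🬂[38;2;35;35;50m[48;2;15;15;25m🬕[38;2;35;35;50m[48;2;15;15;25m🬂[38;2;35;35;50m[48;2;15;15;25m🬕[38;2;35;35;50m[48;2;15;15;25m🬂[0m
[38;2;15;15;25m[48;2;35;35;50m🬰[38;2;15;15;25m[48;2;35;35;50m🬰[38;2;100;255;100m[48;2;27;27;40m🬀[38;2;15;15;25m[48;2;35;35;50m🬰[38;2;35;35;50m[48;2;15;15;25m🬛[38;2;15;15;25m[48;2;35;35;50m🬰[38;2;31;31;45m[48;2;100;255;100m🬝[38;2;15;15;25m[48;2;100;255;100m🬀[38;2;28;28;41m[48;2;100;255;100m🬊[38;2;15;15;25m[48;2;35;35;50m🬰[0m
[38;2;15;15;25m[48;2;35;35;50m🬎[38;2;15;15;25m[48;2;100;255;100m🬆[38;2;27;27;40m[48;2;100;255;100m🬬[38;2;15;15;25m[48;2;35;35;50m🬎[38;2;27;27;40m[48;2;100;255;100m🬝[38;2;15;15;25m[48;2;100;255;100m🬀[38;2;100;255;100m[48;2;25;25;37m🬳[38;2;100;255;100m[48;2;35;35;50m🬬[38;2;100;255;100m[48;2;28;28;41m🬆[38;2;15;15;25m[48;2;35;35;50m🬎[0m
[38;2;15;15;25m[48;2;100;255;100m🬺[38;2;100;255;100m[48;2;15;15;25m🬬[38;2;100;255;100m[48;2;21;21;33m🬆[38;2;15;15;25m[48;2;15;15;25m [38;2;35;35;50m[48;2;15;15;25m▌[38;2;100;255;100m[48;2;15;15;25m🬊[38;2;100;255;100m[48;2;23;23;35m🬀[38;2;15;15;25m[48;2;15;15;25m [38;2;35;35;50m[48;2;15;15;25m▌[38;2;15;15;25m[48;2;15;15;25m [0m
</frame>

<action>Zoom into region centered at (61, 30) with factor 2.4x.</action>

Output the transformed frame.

<frame>
[38;2;15;15;25m[48;2;15;15;25m [38;2;15;15;25m[48;2;15;15;25m [38;2;35;35;50m[48;2;15;15;25m▌[38;2;15;15;25m[48;2;15;15;25m [38;2;35;35;50m[48;2;15;15;25m▌[38;2;15;15;25m[48;2;100;255;100m🬆[38;2;23;23;35m[48;2;100;255;100m🬬[38;2;15;15;25m[48;2;15;15;25m [38;2;35;35;50m[48;2;15;15;25m▌[38;2;15;15;25m[48;2;15;15;25m [0m
[38;2;35;35;50m[48;2;15;15;25m🬂[38;2;35;35;50m[48;2;15;15;25m🬂[38;2;35;35;50m[48;2;15;15;25m🬕[38;2;23;23;35m[48;2;100;255;100m🬝[38;2;35;35;50m[48;2;100;255;100m🬀[38;2;100;255;100m[48;2;100;255;100m [38;2;100;255;100m[48;2;21;21;33m🬆[38;2;35;35;50m[48;2;15;15;25m🬂[38;2;35;35;50m[48;2;15;15;25m🬕[38;2;35;35;50m[48;2;15;15;25m🬂[0m
[38;2;23;23;35m[48;2;100;255;100m🬝[38;2;15;15;25m[48;2;35;35;50m🬰[38;2;35;35;50m[48;2;15;15;25m🬛[38;2;15;15;25m[48;2;35;35;50m🬰[38;2;100;255;100m[48;2;28;28;41m🬊[38;2;100;255;100m[48;2;23;23;35m🬀[38;2;35;35;50m[48;2;15;15;25m🬛[38;2;15;15;25m[48;2;35;35;50m🬰[38;2;35;35;50m[48;2;15;15;25m🬛[38;2;15;15;25m[48;2;35;35;50m🬰[0m
[38;2;100;255;100m[48;2;100;255;100m [38;2;100;255;100m[48;2;25;25;37m🬛[38;2;35;35;50m[48;2;15;15;25m🬲[38;2;15;15;25m[48;2;35;35;50m🬎[38;2;35;35;50m[48;2;15;15;25m🬲[38;2;15;15;25m[48;2;35;35;50m🬎[38;2;35;35;50m[48;2;15;15;25m🬲[38;2;15;15;25m[48;2;35;35;50m🬎[38;2;35;35;50m[48;2;15;15;25m🬲[38;2;15;15;25m[48;2;35;35;50m🬎[0m
[38;2;15;15;25m[48;2;100;255;100m🬺[38;2;15;15;25m[48;2;15;15;25m [38;2;35;35;50m[48;2;15;15;25m▌[38;2;15;15;25m[48;2;15;15;25m [38;2;35;35;50m[48;2;15;15;25m▌[38;2;15;15;25m[48;2;15;15;25m [38;2;35;35;50m[48;2;15;15;25m▌[38;2;15;15;25m[48;2;15;15;25m [38;2;35;35;50m[48;2;15;15;25m▌[38;2;15;15;25m[48;2;15;15;25m [0m
</frame>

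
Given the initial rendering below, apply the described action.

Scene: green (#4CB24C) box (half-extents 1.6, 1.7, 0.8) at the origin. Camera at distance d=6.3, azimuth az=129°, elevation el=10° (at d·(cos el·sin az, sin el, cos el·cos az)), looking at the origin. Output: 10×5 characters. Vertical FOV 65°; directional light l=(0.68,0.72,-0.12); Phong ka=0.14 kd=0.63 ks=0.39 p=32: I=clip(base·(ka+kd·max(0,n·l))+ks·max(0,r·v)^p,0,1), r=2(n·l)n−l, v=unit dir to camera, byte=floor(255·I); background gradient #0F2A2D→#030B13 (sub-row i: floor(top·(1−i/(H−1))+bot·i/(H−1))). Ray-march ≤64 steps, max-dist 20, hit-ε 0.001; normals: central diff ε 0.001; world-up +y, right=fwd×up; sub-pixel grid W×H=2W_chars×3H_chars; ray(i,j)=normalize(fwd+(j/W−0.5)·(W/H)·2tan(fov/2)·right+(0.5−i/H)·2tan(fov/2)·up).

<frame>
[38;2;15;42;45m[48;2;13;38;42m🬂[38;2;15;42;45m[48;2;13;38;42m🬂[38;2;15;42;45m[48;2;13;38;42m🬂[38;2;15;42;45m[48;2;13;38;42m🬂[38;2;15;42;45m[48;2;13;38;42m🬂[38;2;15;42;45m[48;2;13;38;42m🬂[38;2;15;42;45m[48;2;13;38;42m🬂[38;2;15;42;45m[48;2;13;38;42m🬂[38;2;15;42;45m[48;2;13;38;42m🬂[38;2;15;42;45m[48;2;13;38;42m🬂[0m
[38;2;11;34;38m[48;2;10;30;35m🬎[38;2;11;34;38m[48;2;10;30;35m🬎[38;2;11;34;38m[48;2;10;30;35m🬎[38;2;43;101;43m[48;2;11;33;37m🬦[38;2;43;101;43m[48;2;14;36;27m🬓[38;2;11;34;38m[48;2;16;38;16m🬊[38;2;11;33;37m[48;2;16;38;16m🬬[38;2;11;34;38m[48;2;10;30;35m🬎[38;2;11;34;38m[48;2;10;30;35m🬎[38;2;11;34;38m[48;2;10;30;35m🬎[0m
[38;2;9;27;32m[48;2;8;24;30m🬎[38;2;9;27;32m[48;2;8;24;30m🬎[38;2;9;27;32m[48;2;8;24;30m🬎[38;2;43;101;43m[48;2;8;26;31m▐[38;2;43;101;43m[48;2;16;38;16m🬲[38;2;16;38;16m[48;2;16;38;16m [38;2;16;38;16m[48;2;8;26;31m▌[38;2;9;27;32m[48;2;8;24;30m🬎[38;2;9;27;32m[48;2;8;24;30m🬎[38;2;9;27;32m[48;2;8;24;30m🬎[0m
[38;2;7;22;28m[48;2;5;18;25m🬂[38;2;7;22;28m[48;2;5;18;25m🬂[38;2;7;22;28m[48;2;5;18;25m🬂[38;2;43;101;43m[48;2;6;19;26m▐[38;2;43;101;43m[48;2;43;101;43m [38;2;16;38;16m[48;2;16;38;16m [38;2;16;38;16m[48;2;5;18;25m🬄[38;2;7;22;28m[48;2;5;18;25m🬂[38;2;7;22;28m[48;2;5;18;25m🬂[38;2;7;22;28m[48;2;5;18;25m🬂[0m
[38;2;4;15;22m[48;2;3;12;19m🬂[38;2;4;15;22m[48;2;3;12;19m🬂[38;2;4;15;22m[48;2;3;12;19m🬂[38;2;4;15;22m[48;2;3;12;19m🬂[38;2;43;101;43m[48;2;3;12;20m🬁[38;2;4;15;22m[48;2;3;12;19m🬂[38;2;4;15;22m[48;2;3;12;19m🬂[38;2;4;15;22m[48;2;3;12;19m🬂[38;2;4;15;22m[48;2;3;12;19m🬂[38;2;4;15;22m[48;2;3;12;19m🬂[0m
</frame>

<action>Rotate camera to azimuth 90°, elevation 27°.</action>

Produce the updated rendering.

<frame>
[38;2;15;42;45m[48;2;13;38;42m🬂[38;2;15;42;45m[48;2;13;38;42m🬂[38;2;15;42;45m[48;2;13;38;42m🬂[38;2;15;42;45m[48;2;13;38;42m🬂[38;2;15;42;45m[48;2;13;38;42m🬂[38;2;15;42;45m[48;2;13;38;42m🬂[38;2;15;42;45m[48;2;13;38;42m🬂[38;2;15;42;45m[48;2;13;38;42m🬂[38;2;15;42;45m[48;2;13;38;42m🬂[38;2;15;42;45m[48;2;13;38;42m🬂[0m
[38;2;11;34;38m[48;2;10;30;35m🬎[38;2;11;34;38m[48;2;10;30;35m🬎[38;2;11;34;38m[48;2;10;30;35m🬎[38;2;11;34;38m[48;2;10;30;35m🬎[38;2;11;34;38m[48;2;45;105;45m🬆[38;2;12;35;39m[48;2;45;105;45m🬂[38;2;45;105;45m[48;2;11;33;37m🬏[38;2;11;34;38m[48;2;10;30;35m🬎[38;2;11;34;38m[48;2;10;30;35m🬎[38;2;11;34;38m[48;2;10;30;35m🬎[0m
[38;2;9;27;32m[48;2;8;24;30m🬎[38;2;9;27;32m[48;2;8;24;30m🬎[38;2;9;27;32m[48;2;8;24;30m🬎[38;2;9;27;32m[48;2;8;24;30m🬎[38;2;43;101;43m[48;2;43;101;43m [38;2;43;101;43m[48;2;43;101;43m [38;2;43;101;43m[48;2;8;26;31m▌[38;2;9;27;32m[48;2;8;24;30m🬎[38;2;9;27;32m[48;2;8;24;30m🬎[38;2;9;27;32m[48;2;8;24;30m🬎[0m
[38;2;7;22;28m[48;2;5;18;25m🬂[38;2;7;22;28m[48;2;5;18;25m🬂[38;2;7;22;28m[48;2;5;18;25m🬂[38;2;7;22;28m[48;2;5;18;25m🬂[38;2;43;101;43m[48;2;6;19;26m▐[38;2;43;101;43m[48;2;43;101;43m [38;2;7;22;28m[48;2;5;18;25m🬂[38;2;7;22;28m[48;2;5;18;25m🬂[38;2;7;22;28m[48;2;5;18;25m🬂[38;2;7;22;28m[48;2;5;18;25m🬂[0m
[38;2;4;15;22m[48;2;3;12;19m🬂[38;2;4;15;22m[48;2;3;12;19m🬂[38;2;4;15;22m[48;2;3;12;19m🬂[38;2;4;15;22m[48;2;3;12;19m🬂[38;2;43;101;43m[48;2;3;12;20m🬁[38;2;43;101;43m[48;2;3;12;19m🬂[38;2;4;15;22m[48;2;3;12;19m🬂[38;2;4;15;22m[48;2;3;12;19m🬂[38;2;4;15;22m[48;2;3;12;19m🬂[38;2;4;15;22m[48;2;3;12;19m🬂[0m
</frame>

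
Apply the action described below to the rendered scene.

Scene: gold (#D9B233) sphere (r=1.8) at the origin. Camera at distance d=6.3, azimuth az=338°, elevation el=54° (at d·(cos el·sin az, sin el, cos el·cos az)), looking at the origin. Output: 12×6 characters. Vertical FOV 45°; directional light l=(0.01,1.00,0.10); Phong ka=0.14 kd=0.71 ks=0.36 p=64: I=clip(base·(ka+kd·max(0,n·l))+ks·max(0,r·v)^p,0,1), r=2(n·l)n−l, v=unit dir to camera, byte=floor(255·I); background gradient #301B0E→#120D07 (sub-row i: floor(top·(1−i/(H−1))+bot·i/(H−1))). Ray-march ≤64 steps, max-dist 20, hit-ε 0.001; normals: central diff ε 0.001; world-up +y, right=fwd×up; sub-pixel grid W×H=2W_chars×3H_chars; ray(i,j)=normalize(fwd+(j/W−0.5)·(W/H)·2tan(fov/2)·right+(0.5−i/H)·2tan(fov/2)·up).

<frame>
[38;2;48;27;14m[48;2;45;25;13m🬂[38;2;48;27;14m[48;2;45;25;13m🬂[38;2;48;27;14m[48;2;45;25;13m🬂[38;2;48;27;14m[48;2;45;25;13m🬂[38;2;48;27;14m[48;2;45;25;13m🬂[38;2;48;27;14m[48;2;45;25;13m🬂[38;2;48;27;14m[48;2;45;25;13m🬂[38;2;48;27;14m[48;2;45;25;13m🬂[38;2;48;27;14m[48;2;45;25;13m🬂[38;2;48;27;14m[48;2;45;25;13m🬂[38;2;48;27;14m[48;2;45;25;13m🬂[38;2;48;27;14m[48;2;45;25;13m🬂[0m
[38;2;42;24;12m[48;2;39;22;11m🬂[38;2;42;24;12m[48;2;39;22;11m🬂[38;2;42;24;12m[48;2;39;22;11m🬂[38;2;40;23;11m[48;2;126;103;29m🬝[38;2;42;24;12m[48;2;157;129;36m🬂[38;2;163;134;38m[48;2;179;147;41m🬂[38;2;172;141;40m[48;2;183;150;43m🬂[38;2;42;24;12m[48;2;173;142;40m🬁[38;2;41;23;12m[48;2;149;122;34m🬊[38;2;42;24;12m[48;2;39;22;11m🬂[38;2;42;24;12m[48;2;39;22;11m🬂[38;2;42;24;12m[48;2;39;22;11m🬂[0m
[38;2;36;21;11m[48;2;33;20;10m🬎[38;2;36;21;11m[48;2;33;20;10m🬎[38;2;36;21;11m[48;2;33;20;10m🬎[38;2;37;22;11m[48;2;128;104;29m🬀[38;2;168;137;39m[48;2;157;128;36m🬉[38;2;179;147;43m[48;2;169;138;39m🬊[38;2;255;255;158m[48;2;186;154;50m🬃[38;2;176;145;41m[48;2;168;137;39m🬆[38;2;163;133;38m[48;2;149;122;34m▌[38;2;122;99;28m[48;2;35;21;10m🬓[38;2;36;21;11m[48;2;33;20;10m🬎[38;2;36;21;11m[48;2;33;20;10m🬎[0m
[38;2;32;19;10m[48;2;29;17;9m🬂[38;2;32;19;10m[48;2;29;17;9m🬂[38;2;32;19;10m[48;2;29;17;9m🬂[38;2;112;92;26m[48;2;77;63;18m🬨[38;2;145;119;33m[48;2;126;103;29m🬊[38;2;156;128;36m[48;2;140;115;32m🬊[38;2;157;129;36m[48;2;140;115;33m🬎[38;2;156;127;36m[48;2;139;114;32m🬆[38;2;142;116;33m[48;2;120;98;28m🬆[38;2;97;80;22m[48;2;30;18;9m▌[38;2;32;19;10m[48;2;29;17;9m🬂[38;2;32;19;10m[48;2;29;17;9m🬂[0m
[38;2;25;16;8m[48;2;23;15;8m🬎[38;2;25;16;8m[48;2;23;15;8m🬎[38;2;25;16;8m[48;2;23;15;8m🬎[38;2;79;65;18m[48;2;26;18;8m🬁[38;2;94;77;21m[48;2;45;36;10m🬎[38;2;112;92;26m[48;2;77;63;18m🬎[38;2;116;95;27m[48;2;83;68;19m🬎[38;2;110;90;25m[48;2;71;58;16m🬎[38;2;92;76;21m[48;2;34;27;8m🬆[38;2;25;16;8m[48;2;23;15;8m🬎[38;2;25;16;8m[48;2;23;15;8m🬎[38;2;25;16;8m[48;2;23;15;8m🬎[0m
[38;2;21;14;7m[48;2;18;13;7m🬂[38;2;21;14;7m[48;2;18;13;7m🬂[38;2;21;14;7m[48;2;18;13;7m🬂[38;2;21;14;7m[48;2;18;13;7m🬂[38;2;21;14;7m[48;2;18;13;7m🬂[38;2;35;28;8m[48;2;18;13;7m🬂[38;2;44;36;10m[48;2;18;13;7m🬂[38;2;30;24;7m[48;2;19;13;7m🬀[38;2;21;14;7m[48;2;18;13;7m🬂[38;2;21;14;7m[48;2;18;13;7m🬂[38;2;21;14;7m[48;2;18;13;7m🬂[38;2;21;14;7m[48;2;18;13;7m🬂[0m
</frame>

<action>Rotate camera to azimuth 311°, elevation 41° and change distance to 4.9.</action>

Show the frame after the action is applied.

<frame>
[38;2;48;27;14m[48;2;45;25;13m🬂[38;2;48;27;14m[48;2;45;25;13m🬂[38;2;48;27;14m[48;2;45;25;13m🬂[38;2;48;27;14m[48;2;45;25;13m🬂[38;2;47;26;13m[48;2;169;139;39m🬆[38;2;48;27;14m[48;2;179;147;41m🬂[38;2;48;27;14m[48;2;183;150;43m🬂[38;2;48;27;14m[48;2;180;147;42m🬂[38;2;177;145;41m[48;2;46;26;13m🬏[38;2;48;27;14m[48;2;45;25;13m🬂[38;2;48;27;14m[48;2;45;25;13m🬂[38;2;48;27;14m[48;2;45;25;13m🬂[0m
[38;2;42;24;12m[48;2;39;22;11m🬂[38;2;42;24;12m[48;2;39;22;11m🬂[38;2;40;23;11m[48;2;132;108;31m🬝[38;2;145;119;33m[48;2;156;128;36m▌[38;2;168;138;39m[48;2;161;131;37m🬊[38;2;167;137;39m[48;2;175;144;43m🬓[38;2;179;147;44m[48;2;250;224;125m🬎[38;2;177;145;42m[48;2;171;140;39m🬕[38;2;173;141;40m[48;2;165;136;38m🬆[38;2;157;128;36m[48;2;41;23;12m🬲[38;2;42;24;12m[48;2;39;22;11m🬂[38;2;42;24;12m[48;2;39;22;11m🬂[0m
[38;2;36;21;11m[48;2;33;20;10m🬎[38;2;36;21;11m[48;2;33;20;10m🬎[38;2;122;100;28m[48;2;102;83;23m▐[38;2;141;116;32m[48;2;129;106;30m🬊[38;2;151;124;35m[48;2;140;115;32m🬊[38;2;161;132;39m[48;2;148;121;34m🬂[38;2;200;170;75m[48;2;150;123;35m🬂[38;2;163;134;39m[48;2;150;123;35m🬂[38;2;156;128;36m[48;2;145;119;34m🬆[38;2;148;121;34m[48;2;136;111;31m🬆[38;2;122;100;28m[48;2;35;21;10m▌[38;2;36;21;11m[48;2;33;20;10m🬎[0m
[38;2;32;19;10m[48;2;29;17;9m🬂[38;2;32;19;10m[48;2;29;17;9m🬂[38;2;97;79;22m[48;2;74;60;17m🬊[38;2;117;96;27m[48;2;100;82;23m🬊[38;2;127;104;29m[48;2;112;92;26m🬊[38;2;132;108;31m[48;2;119;97;27m🬊[38;2;133;109;31m[48;2;119;97;28m🬎[38;2;133;109;31m[48;2;118;97;27m🬎[38;2;131;108;30m[48;2;117;96;27m🬆[38;2;123;101;28m[48;2;105;86;24m🬆[38;2;95;78;22m[48;2;30;18;9m▌[38;2;32;19;10m[48;2;29;17;9m🬂[0m
[38;2;25;16;8m[48;2;23;15;8m🬎[38;2;25;16;8m[48;2;23;15;8m🬎[38;2;57;46;13m[48;2;26;18;7m🬉[38;2;82;67;19m[48;2;55;45;12m🬊[38;2;95;77;21m[48;2;74;61;17m🬊[38;2;99;81;23m[48;2;78;64;18m🬎[38;2;102;83;23m[48;2;82;67;19m🬎[38;2;101;83;23m[48;2;81;66;18m🬎[38;2;98;81;22m[48;2;77;63;17m🬆[38;2;75;62;17m[48;2;23;15;8m🬝[38;2;54;45;12m[48;2;24;15;8m🬀[38;2;25;16;8m[48;2;23;15;8m🬎[0m
[38;2;21;14;7m[48;2;18;13;7m🬂[38;2;21;14;7m[48;2;18;13;7m🬂[38;2;21;14;7m[48;2;18;13;7m🬂[38;2;32;26;7m[48;2;18;13;7m🬂[38;2;51;42;12m[48;2;27;21;7m🬂[38;2;62;50;14m[48;2;35;28;8m🬂[38;2;65;54;15m[48;2;37;30;8m🬂[38;2;63;52;14m[48;2;35;28;8m🬂[38;2;51;42;12m[48;2;21;15;7m🬂[38;2;30;24;7m[48;2;19;13;7m🬀[38;2;21;14;7m[48;2;18;13;7m🬂[38;2;21;14;7m[48;2;18;13;7m🬂[0m
</frame>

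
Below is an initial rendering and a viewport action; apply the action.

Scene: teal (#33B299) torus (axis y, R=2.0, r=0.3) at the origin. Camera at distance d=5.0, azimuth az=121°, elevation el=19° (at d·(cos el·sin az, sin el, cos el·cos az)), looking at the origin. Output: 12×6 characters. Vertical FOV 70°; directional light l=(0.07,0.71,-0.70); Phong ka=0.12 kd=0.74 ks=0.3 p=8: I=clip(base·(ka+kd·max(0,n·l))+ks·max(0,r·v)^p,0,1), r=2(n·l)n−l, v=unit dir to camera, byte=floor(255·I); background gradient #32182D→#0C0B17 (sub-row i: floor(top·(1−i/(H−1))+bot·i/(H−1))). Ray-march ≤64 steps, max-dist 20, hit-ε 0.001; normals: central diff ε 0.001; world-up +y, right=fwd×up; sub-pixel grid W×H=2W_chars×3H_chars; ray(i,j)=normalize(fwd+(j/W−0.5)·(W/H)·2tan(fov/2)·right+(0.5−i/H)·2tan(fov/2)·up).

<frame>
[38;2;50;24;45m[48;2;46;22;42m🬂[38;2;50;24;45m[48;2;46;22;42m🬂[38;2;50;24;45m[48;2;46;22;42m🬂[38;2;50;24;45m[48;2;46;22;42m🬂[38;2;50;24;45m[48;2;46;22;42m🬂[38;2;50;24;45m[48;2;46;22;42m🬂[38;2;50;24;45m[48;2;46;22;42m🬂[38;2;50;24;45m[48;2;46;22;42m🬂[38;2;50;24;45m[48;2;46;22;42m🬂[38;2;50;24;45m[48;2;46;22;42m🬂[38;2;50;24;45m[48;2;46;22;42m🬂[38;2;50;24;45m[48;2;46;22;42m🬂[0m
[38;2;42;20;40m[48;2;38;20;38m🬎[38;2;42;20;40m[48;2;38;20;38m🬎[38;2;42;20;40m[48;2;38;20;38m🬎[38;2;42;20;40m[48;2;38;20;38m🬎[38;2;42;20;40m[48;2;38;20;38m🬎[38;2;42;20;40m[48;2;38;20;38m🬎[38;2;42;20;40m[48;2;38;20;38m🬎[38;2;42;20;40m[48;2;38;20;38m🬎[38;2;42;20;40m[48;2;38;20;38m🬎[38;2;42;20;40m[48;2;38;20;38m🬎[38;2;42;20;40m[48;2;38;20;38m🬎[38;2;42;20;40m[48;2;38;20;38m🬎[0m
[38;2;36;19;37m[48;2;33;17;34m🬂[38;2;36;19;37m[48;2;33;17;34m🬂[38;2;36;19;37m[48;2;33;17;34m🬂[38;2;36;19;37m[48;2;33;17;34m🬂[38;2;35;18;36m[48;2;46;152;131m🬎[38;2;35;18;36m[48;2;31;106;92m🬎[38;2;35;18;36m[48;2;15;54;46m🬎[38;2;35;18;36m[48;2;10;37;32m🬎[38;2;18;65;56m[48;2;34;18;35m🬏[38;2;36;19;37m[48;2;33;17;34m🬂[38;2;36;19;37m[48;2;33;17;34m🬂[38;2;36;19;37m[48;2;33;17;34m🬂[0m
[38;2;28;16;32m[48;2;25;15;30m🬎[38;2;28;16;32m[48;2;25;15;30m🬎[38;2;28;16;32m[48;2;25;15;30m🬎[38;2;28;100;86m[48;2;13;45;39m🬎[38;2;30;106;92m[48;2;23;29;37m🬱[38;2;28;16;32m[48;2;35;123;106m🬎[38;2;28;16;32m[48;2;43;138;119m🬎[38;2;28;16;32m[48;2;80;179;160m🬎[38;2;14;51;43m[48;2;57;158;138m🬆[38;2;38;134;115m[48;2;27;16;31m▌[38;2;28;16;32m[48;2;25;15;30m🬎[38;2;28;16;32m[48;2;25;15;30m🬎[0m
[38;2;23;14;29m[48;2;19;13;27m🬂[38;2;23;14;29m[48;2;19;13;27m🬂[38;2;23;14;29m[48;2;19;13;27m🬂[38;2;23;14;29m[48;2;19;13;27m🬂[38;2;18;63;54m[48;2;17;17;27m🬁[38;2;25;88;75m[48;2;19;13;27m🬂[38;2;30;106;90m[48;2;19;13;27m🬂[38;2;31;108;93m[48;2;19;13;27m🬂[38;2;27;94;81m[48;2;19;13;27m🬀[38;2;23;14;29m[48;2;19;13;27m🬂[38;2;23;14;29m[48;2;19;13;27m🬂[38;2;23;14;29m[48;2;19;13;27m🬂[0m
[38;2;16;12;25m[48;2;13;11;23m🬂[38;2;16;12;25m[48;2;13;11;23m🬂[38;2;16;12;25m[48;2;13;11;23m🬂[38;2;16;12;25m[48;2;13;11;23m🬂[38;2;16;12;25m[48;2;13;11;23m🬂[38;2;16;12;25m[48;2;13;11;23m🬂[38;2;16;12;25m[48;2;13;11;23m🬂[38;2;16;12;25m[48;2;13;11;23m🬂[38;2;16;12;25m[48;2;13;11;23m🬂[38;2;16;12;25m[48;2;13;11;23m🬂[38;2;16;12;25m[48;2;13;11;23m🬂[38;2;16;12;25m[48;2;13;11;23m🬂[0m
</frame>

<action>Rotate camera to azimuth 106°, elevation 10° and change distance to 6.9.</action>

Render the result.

<frame>
[38;2;50;24;45m[48;2;46;22;42m🬂[38;2;50;24;45m[48;2;46;22;42m🬂[38;2;50;24;45m[48;2;46;22;42m🬂[38;2;50;24;45m[48;2;46;22;42m🬂[38;2;50;24;45m[48;2;46;22;42m🬂[38;2;50;24;45m[48;2;46;22;42m🬂[38;2;50;24;45m[48;2;46;22;42m🬂[38;2;50;24;45m[48;2;46;22;42m🬂[38;2;50;24;45m[48;2;46;22;42m🬂[38;2;50;24;45m[48;2;46;22;42m🬂[38;2;50;24;45m[48;2;46;22;42m🬂[38;2;50;24;45m[48;2;46;22;42m🬂[0m
[38;2;42;20;40m[48;2;38;20;38m🬎[38;2;42;20;40m[48;2;38;20;38m🬎[38;2;42;20;40m[48;2;38;20;38m🬎[38;2;42;20;40m[48;2;38;20;38m🬎[38;2;42;20;40m[48;2;38;20;38m🬎[38;2;42;20;40m[48;2;38;20;38m🬎[38;2;42;20;40m[48;2;38;20;38m🬎[38;2;42;20;40m[48;2;38;20;38m🬎[38;2;42;20;40m[48;2;38;20;38m🬎[38;2;42;20;40m[48;2;38;20;38m🬎[38;2;42;20;40m[48;2;38;20;38m🬎[38;2;42;20;40m[48;2;38;20;38m🬎[0m
[38;2;36;19;37m[48;2;33;17;34m🬂[38;2;36;19;37m[48;2;33;17;34m🬂[38;2;36;19;37m[48;2;33;17;34m🬂[38;2;36;19;37m[48;2;33;17;34m🬂[38;2;36;19;37m[48;2;33;17;34m🬂[38;2;36;19;37m[48;2;33;17;34m🬂[38;2;36;19;37m[48;2;33;17;34m🬂[38;2;36;19;37m[48;2;33;17;34m🬂[38;2;36;19;37m[48;2;33;17;34m🬂[38;2;36;19;37m[48;2;33;17;34m🬂[38;2;36;19;37m[48;2;33;17;34m🬂[38;2;36;19;37m[48;2;33;17;34m🬂[0m
[38;2;28;16;32m[48;2;25;15;30m🬎[38;2;28;16;32m[48;2;25;15;30m🬎[38;2;28;16;32m[48;2;25;15;30m🬎[38;2;28;16;32m[48;2;25;15;30m🬎[38;2;24;86;74m[48;2;15;18;24m🬂[38;2;18;19;27m[48;2;14;51;44m🬴[38;2;20;72;62m[48;2;27;16;31m🬋[38;2;18;17;26m[48;2;28;97;84m🬮[38;2;43;150;129m[48;2;23;19;30m🬀[38;2;28;16;32m[48;2;25;15;30m🬎[38;2;28;16;32m[48;2;25;15;30m🬎[38;2;28;16;32m[48;2;25;15;30m🬎[0m
[38;2;23;14;29m[48;2;19;13;27m🬂[38;2;23;14;29m[48;2;19;13;27m🬂[38;2;23;14;29m[48;2;19;13;27m🬂[38;2;23;14;29m[48;2;19;13;27m🬂[38;2;23;14;29m[48;2;19;13;27m🬂[38;2;23;14;29m[48;2;19;13;27m🬂[38;2;23;14;29m[48;2;19;13;27m🬂[38;2;23;14;29m[48;2;19;13;27m🬂[38;2;23;14;29m[48;2;19;13;27m🬂[38;2;23;14;29m[48;2;19;13;27m🬂[38;2;23;14;29m[48;2;19;13;27m🬂[38;2;23;14;29m[48;2;19;13;27m🬂[0m
[38;2;16;12;25m[48;2;13;11;23m🬂[38;2;16;12;25m[48;2;13;11;23m🬂[38;2;16;12;25m[48;2;13;11;23m🬂[38;2;16;12;25m[48;2;13;11;23m🬂[38;2;16;12;25m[48;2;13;11;23m🬂[38;2;16;12;25m[48;2;13;11;23m🬂[38;2;16;12;25m[48;2;13;11;23m🬂[38;2;16;12;25m[48;2;13;11;23m🬂[38;2;16;12;25m[48;2;13;11;23m🬂[38;2;16;12;25m[48;2;13;11;23m🬂[38;2;16;12;25m[48;2;13;11;23m🬂[38;2;16;12;25m[48;2;13;11;23m🬂[0m
</frame>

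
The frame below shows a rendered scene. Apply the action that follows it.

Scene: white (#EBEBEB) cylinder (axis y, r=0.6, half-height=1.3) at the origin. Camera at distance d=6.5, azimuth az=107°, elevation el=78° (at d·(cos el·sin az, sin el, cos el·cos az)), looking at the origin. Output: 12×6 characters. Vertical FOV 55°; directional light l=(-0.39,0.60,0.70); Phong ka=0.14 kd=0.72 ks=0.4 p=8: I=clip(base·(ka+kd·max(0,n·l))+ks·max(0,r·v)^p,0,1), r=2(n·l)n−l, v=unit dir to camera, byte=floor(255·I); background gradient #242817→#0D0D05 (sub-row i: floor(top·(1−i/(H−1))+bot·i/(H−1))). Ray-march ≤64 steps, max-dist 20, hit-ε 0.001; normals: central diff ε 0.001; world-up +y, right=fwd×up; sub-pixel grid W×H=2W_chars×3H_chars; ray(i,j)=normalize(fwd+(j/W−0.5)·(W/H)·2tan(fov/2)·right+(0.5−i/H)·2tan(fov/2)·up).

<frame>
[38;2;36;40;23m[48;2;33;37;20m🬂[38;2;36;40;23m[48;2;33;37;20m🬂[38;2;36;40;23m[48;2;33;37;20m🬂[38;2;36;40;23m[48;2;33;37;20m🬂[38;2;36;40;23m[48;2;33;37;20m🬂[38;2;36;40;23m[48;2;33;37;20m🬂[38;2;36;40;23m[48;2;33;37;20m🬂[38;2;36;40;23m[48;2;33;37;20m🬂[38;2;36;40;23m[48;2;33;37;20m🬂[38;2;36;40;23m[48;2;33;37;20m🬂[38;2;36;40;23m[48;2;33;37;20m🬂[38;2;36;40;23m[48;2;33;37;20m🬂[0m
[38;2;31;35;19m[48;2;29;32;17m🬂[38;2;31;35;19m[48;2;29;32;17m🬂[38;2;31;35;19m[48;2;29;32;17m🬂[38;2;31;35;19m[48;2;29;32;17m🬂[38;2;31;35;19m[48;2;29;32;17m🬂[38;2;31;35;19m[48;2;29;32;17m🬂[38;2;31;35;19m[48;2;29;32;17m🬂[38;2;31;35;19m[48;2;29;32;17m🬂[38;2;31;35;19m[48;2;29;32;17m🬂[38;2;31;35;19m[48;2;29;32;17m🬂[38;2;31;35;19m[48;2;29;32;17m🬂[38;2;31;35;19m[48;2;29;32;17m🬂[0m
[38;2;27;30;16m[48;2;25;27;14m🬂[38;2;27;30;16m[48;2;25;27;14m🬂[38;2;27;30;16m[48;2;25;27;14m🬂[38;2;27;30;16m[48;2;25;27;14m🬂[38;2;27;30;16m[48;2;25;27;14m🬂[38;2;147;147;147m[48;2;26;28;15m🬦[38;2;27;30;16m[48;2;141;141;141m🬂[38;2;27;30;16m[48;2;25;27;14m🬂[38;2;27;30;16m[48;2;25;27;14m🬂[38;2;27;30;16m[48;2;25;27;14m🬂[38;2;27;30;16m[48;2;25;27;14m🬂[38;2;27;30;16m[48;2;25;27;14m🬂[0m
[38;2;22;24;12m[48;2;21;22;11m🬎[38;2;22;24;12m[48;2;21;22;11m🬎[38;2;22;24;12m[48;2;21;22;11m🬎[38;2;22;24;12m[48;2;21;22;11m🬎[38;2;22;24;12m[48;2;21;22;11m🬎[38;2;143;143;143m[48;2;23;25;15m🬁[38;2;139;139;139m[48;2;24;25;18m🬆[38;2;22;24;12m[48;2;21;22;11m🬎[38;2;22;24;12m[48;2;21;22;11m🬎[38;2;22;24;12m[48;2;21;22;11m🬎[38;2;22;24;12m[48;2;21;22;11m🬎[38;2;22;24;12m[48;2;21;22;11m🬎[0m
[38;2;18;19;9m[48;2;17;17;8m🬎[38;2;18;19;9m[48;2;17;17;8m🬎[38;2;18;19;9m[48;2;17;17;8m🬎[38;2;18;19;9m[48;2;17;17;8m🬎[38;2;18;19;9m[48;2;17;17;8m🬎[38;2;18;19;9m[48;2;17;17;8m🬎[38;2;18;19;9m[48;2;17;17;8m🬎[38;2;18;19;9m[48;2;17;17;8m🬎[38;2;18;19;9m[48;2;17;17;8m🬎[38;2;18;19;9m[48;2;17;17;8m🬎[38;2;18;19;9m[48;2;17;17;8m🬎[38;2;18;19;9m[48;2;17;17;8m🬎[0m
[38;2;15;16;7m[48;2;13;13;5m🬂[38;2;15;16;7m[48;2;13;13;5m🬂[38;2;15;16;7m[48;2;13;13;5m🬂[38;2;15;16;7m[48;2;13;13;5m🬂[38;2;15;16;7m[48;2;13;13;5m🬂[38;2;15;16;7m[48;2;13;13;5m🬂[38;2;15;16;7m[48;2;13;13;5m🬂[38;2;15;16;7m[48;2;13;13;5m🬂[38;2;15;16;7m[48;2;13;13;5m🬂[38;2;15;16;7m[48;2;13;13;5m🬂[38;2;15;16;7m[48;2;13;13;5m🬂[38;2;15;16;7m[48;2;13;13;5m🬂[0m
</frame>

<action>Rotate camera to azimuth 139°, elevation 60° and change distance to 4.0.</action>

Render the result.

<frame>
[38;2;36;40;23m[48;2;33;37;20m🬂[38;2;36;40;23m[48;2;33;37;20m🬂[38;2;36;40;23m[48;2;33;37;20m🬂[38;2;36;40;23m[48;2;33;37;20m🬂[38;2;36;40;23m[48;2;33;37;20m🬂[38;2;36;40;23m[48;2;33;37;20m🬂[38;2;36;40;23m[48;2;33;37;20m🬂[38;2;36;40;23m[48;2;33;37;20m🬂[38;2;36;40;23m[48;2;33;37;20m🬂[38;2;36;40;23m[48;2;33;37;20m🬂[38;2;36;40;23m[48;2;33;37;20m🬂[38;2;36;40;23m[48;2;33;37;20m🬂[0m
[38;2;31;35;19m[48;2;29;32;17m🬂[38;2;31;35;19m[48;2;29;32;17m🬂[38;2;31;35;19m[48;2;29;32;17m🬂[38;2;31;35;19m[48;2;29;32;17m🬂[38;2;229;229;229m[48;2;30;33;18m🬦[38;2;31;35;19m[48;2;227;227;227m🬀[38;2;221;221;221m[48;2;213;213;213m🬆[38;2;31;35;19m[48;2;198;198;198m🬂[38;2;31;35;19m[48;2;29;32;17m🬂[38;2;31;35;19m[48;2;29;32;17m🬂[38;2;31;35;19m[48;2;29;32;17m🬂[38;2;31;35;19m[48;2;29;32;17m🬂[0m
[38;2;27;30;16m[48;2;25;27;14m🬂[38;2;27;30;16m[48;2;25;27;14m🬂[38;2;27;30;16m[48;2;25;27;14m🬂[38;2;27;30;16m[48;2;25;27;14m🬂[38;2;219;219;219m[48;2;27;28;18m🬁[38;2;208;208;208m[48;2;32;32;32m🬬[38;2;204;204;204m[48;2;191;191;191m🬆[38;2;190;190;190m[48;2;29;30;26m🬆[38;2;27;30;16m[48;2;25;27;14m🬂[38;2;27;30;16m[48;2;25;27;14m🬂[38;2;27;30;16m[48;2;25;27;14m🬂[38;2;27;30;16m[48;2;25;27;14m🬂[0m
[38;2;22;24;12m[48;2;21;22;11m🬎[38;2;22;24;12m[48;2;21;22;11m🬎[38;2;22;24;12m[48;2;21;22;11m🬎[38;2;22;24;12m[48;2;21;22;11m🬎[38;2;22;24;12m[48;2;21;22;11m🬎[38;2;32;32;32m[48;2;32;32;32m [38;2;32;32;32m[48;2;32;32;32m [38;2;32;32;32m[48;2;22;23;12m▌[38;2;22;24;12m[48;2;21;22;11m🬎[38;2;22;24;12m[48;2;21;22;11m🬎[38;2;22;24;12m[48;2;21;22;11m🬎[38;2;22;24;12m[48;2;21;22;11m🬎[0m
[38;2;18;19;9m[48;2;17;17;8m🬎[38;2;18;19;9m[48;2;17;17;8m🬎[38;2;18;19;9m[48;2;17;17;8m🬎[38;2;18;19;9m[48;2;17;17;8m🬎[38;2;18;19;9m[48;2;17;17;8m🬎[38;2;32;32;32m[48;2;17;18;8m🬁[38;2;32;32;32m[48;2;17;17;8m🬆[38;2;18;19;9m[48;2;17;17;8m🬎[38;2;18;19;9m[48;2;17;17;8m🬎[38;2;18;19;9m[48;2;17;17;8m🬎[38;2;18;19;9m[48;2;17;17;8m🬎[38;2;18;19;9m[48;2;17;17;8m🬎[0m
[38;2;15;16;7m[48;2;13;13;5m🬂[38;2;15;16;7m[48;2;13;13;5m🬂[38;2;15;16;7m[48;2;13;13;5m🬂[38;2;15;16;7m[48;2;13;13;5m🬂[38;2;15;16;7m[48;2;13;13;5m🬂[38;2;15;16;7m[48;2;13;13;5m🬂[38;2;15;16;7m[48;2;13;13;5m🬂[38;2;15;16;7m[48;2;13;13;5m🬂[38;2;15;16;7m[48;2;13;13;5m🬂[38;2;15;16;7m[48;2;13;13;5m🬂[38;2;15;16;7m[48;2;13;13;5m🬂[38;2;15;16;7m[48;2;13;13;5m🬂[0m
</frame>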